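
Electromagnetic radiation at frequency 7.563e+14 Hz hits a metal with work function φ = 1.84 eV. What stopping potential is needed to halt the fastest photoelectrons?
1.2878 V

The stopping potential V_s satisfies: eV_s = KE_max

First, find KE_max using Einstein's equation:
E_photon = hf = (6.626×10⁻³⁴ J·s)(7.563e+14 Hz) = 3.1278 eV
KE_max = E_photon - φ = 3.1278 - 1.84 = 1.2878 eV

Since eV_s = KE_max:
V_s = KE_max/e = 1.2878 V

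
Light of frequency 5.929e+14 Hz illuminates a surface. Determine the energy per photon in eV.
2.4520 eV

Using E = hf:

E = hf = (6.626×10⁻³⁴ J·s)(5.929e+14 Hz)
E = 2.4520 eV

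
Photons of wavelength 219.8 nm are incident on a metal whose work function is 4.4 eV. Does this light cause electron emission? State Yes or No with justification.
Yes

For photoemission, the photon energy must exceed the work function.

Photon energy: E = hc/λ = 5.6408 eV
Work function: φ = 4.4 eV

Since E_photon (5.6408 eV) > φ (4.4 eV), photoemission WILL occur.
The threshold wavelength is λ₀ = hc/φ = 281.8 nm.
Since 219.8 nm < 281.8 nm, the light has sufficient energy.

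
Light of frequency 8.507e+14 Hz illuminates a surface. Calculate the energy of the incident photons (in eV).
3.5182 eV

Using E = hf:

E = hf = (6.626×10⁻³⁴ J·s)(8.507e+14 Hz)
E = 3.5182 eV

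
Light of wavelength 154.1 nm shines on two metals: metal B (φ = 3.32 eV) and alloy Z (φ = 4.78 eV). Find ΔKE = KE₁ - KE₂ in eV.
1.4600 eV

Using KE_max = hc/λ - φ for each metal:

Photon energy: E = hc/λ = 8.0457 eV

For metal B (φ₁ = 3.32 eV):
KE₁ = E - φ₁ = 8.0457 - 3.32 = 4.7257 eV

For alloy Z (φ₂ = 4.78 eV):
KE₂ = E - φ₂ = 8.0457 - 4.78 = 3.2657 eV

Difference:
ΔKE = KE₁ - KE₂ = 4.7257 - 3.2657 = 1.4600 eV

Note: The difference equals the difference in work functions: 4.78 - 3.32 = 1.46 eV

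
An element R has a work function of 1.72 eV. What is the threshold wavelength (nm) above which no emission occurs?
720.84 nm

The threshold wavelength is when the photon energy equals the work function:
hc/λ₀ = φ

Solving for λ₀:
λ₀ = hc/φ = (6.626×10⁻³⁴ J·s)(3×10⁸ m/s) / (1.72 eV × 1.602×10⁻¹⁹ J/eV)
λ₀ = 720.84 nm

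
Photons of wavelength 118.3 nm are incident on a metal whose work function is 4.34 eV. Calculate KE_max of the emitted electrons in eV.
6.1405 eV

Using Einstein's photoelectric equation: KE_max = hf - φ = hc/λ - φ

First, calculate the photon energy:
E_photon = hc/λ = (6.626×10⁻³⁴ J·s)(3×10⁸ m/s) / (118.3×10⁻⁹ m)
E_photon = 10.4805 eV

Then, the maximum kinetic energy:
KE_max = E_photon - φ = 10.4805 eV - 4.34 eV = 6.1405 eV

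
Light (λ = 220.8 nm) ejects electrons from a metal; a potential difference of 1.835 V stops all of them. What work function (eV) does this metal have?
3.78 eV

The stopping potential gives the maximum kinetic energy: KE_max = eV_s = 1.835 eV

From Einstein's photoelectric equation: KE_max = hc/λ - φ
Rearranging: φ = hc/λ - KE_max

Calculate photon energy:
E_photon = hc/λ = (6.626×10⁻³⁴ J·s)(3×10⁸ m/s) / (220.8×10⁻⁹ m) = 5.6152 eV

Therefore:
φ = 5.6152 - 1.835 = 3.78 eV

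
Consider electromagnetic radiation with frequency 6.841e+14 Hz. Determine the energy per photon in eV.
2.8292 eV

Using E = hf:

E = hf = (6.626×10⁻³⁴ J·s)(6.841e+14 Hz)
E = 2.8292 eV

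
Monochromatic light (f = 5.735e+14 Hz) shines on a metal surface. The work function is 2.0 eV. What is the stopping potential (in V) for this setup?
0.3718 V

The stopping potential V_s satisfies: eV_s = KE_max

First, find KE_max using Einstein's equation:
E_photon = hf = (6.626×10⁻³⁴ J·s)(5.735e+14 Hz) = 2.3718 eV
KE_max = E_photon - φ = 2.3718 - 2.0 = 0.3718 eV

Since eV_s = KE_max:
V_s = KE_max/e = 0.3718 V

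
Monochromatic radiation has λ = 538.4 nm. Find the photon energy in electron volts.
2.3028 eV

Using E = hf = hc/λ:

E = hc/λ = (6.626×10⁻³⁴ J·s)(3×10⁸ m/s) / (538.4×10⁻⁹ m)
E = 2.3028 eV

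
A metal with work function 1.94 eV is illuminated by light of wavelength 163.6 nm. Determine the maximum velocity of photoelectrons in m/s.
1.4083e+06 m/s

First, find the maximum kinetic energy:
E_photon = hc/λ = 7.5785 eV
KE_max = E_photon - φ = 7.5785 - 1.94 = 5.6385 eV

Convert to Joules: KE_max = 5.6385 × 1.602×10⁻¹⁹ J = 9.0339e-19 J

Then use KE = ½mv² to find velocity:
v = √(2·KE/m) = √(2 × 9.0339e-19 J / 9.109e-31 kg)
v = 1.4083e+06 m/s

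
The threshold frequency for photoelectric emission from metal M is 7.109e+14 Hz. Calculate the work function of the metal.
2.94 eV

At the threshold frequency, photon energy equals work function:
φ = hf₀

Calculating:
φ = (6.626×10⁻³⁴ J·s)(7.109e+14 Hz)
φ = 2.94 eV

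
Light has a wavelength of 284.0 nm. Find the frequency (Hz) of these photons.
1.0556e+15 Hz

Using the wave equation: c = fλ

Solving for frequency:
f = c/λ = (3×10⁸ m/s) / (284.0×10⁻⁹ m)
f = 1.0556e+15 Hz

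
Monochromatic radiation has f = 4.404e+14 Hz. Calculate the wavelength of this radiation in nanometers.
680.73 nm

Using the wave equation: c = fλ

Solving for wavelength:
λ = c/f = (3×10⁸ m/s) / (4.404e+14 Hz)
λ = 680.73 nm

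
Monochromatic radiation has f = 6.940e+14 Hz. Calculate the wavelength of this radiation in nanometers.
431.98 nm

Using the wave equation: c = fλ

Solving for wavelength:
λ = c/f = (3×10⁸ m/s) / (6.940e+14 Hz)
λ = 431.98 nm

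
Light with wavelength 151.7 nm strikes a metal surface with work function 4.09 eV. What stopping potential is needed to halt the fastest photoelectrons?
4.0830 V

The stopping potential V_s satisfies: eV_s = KE_max

First, find KE_max using Einstein's equation:
E_photon = hc/λ = 8.1730 eV
KE_max = E_photon - φ = 8.1730 - 4.09 = 4.0830 eV

Since eV_s = KE_max:
V_s = KE_max/e = 4.0830 V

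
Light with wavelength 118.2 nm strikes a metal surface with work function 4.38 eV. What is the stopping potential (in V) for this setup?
6.1094 V

The stopping potential V_s satisfies: eV_s = KE_max

First, find KE_max using Einstein's equation:
E_photon = hc/λ = 10.4894 eV
KE_max = E_photon - φ = 10.4894 - 4.38 = 6.1094 eV

Since eV_s = KE_max:
V_s = KE_max/e = 6.1094 V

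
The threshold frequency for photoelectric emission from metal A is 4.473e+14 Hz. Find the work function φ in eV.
1.85 eV

At the threshold frequency, photon energy equals work function:
φ = hf₀

Calculating:
φ = (6.626×10⁻³⁴ J·s)(4.473e+14 Hz)
φ = 1.85 eV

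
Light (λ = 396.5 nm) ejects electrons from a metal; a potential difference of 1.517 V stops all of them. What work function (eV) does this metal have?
1.61 eV

The stopping potential gives the maximum kinetic energy: KE_max = eV_s = 1.517 eV

From Einstein's photoelectric equation: KE_max = hc/λ - φ
Rearranging: φ = hc/λ - KE_max

Calculate photon energy:
E_photon = hc/λ = (6.626×10⁻³⁴ J·s)(3×10⁸ m/s) / (396.5×10⁻⁹ m) = 3.1270 eV

Therefore:
φ = 3.1270 - 1.517 = 1.61 eV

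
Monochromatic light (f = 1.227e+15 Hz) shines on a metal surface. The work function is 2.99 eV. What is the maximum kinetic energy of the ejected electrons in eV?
2.0845 eV

Using Einstein's photoelectric equation: KE_max = hf - φ

First, calculate the photon energy:
E_photon = hf = (6.626×10⁻³⁴ J·s)(1.227e+15 Hz)
E_photon = 5.0745 eV

Then, the maximum kinetic energy:
KE_max = E_photon - φ = 5.0745 eV - 2.99 eV = 2.0845 eV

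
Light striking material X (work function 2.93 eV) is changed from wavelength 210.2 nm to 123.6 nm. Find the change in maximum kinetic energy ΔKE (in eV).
4.1327 eV

Using Einstein's equation: KE_max = hc/λ - φ

For λ₁ = 210.2 nm:
KE₁ = hc/λ₁ - φ = 5.8984 - 2.93 = 2.9684 eV

For λ₂ = 123.6 nm:
KE₂ = hc/λ₂ - φ = 10.0311 - 2.93 = 7.1011 eV

Change in KE:
ΔKE = KE₂ - KE₁ = 7.1011 - 2.9684 = 4.1327 eV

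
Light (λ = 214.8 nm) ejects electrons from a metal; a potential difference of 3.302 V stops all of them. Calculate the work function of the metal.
2.47 eV

The stopping potential gives the maximum kinetic energy: KE_max = eV_s = 3.302 eV

From Einstein's photoelectric equation: KE_max = hc/λ - φ
Rearranging: φ = hc/λ - KE_max

Calculate photon energy:
E_photon = hc/λ = (6.626×10⁻³⁴ J·s)(3×10⁸ m/s) / (214.8×10⁻⁹ m) = 5.7721 eV

Therefore:
φ = 5.7721 - 3.302 = 2.47 eV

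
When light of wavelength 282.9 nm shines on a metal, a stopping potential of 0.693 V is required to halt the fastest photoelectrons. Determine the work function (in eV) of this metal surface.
3.69 eV

The stopping potential gives the maximum kinetic energy: KE_max = eV_s = 0.693 eV

From Einstein's photoelectric equation: KE_max = hc/λ - φ
Rearranging: φ = hc/λ - KE_max

Calculate photon energy:
E_photon = hc/λ = (6.626×10⁻³⁴ J·s)(3×10⁸ m/s) / (282.9×10⁻⁹ m) = 4.3826 eV

Therefore:
φ = 4.3826 - 0.693 = 3.69 eV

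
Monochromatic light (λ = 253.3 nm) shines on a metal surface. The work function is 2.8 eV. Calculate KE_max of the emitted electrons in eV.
2.0948 eV

Using Einstein's photoelectric equation: KE_max = hf - φ = hc/λ - φ

First, calculate the photon energy:
E_photon = hc/λ = (6.626×10⁻³⁴ J·s)(3×10⁸ m/s) / (253.3×10⁻⁹ m)
E_photon = 4.8948 eV

Then, the maximum kinetic energy:
KE_max = E_photon - φ = 4.8948 eV - 2.8 eV = 2.0948 eV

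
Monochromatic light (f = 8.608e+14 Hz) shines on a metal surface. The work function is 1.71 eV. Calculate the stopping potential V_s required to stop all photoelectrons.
1.8500 V

The stopping potential V_s satisfies: eV_s = KE_max

First, find KE_max using Einstein's equation:
E_photon = hf = (6.626×10⁻³⁴ J·s)(8.608e+14 Hz) = 3.5600 eV
KE_max = E_photon - φ = 3.5600 - 1.71 = 1.8500 eV

Since eV_s = KE_max:
V_s = KE_max/e = 1.8500 V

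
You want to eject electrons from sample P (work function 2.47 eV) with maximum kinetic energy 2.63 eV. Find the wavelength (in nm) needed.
243.11 nm

From Einstein's equation: KE_max = hc/λ - φ

Rearranging for λ:
hc/λ = KE_max + φ
λ = hc/(KE_max + φ)

Required photon energy:
E_photon = KE_max + φ = 2.63 + 2.47 = 5.10 eV

Required wavelength:
λ = hc/E_photon = (6.626×10⁻³⁴)(3×10⁸) / (5.10 × 1.602×10⁻¹⁹)
λ = 243.11 nm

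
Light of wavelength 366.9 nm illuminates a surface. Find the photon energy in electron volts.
3.3792 eV

Using E = hf = hc/λ:

E = hc/λ = (6.626×10⁻³⁴ J·s)(3×10⁸ m/s) / (366.9×10⁻⁹ m)
E = 3.3792 eV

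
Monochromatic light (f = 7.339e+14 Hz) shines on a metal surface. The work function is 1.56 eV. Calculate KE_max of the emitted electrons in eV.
1.4752 eV

Using Einstein's photoelectric equation: KE_max = hf - φ

First, calculate the photon energy:
E_photon = hf = (6.626×10⁻³⁴ J·s)(7.339e+14 Hz)
E_photon = 3.0352 eV

Then, the maximum kinetic energy:
KE_max = E_photon - φ = 3.0352 eV - 1.56 eV = 1.4752 eV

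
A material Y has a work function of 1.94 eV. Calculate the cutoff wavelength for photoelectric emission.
639.09 nm

The threshold wavelength is when the photon energy equals the work function:
hc/λ₀ = φ

Solving for λ₀:
λ₀ = hc/φ = (6.626×10⁻³⁴ J·s)(3×10⁸ m/s) / (1.94 eV × 1.602×10⁻¹⁹ J/eV)
λ₀ = 639.09 nm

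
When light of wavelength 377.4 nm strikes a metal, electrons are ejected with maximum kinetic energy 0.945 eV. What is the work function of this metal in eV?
2.34 eV

From Einstein's photoelectric equation: KE_max = hf - φ = hc/λ - φ

Rearranging for φ:
φ = hc/λ - KE_max

Calculate photon energy:
E_photon = hc/λ = 3.2852 eV

Therefore:
φ = 3.2852 - 0.945 = 2.34 eV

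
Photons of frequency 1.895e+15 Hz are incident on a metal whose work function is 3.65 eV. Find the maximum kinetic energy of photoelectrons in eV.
4.1871 eV

Using Einstein's photoelectric equation: KE_max = hf - φ

First, calculate the photon energy:
E_photon = hf = (6.626×10⁻³⁴ J·s)(1.895e+15 Hz)
E_photon = 7.8371 eV

Then, the maximum kinetic energy:
KE_max = E_photon - φ = 7.8371 eV - 3.65 eV = 4.1871 eV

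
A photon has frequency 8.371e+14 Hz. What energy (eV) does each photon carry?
3.4620 eV

Using E = hf:

E = hf = (6.626×10⁻³⁴ J·s)(8.371e+14 Hz)
E = 3.4620 eV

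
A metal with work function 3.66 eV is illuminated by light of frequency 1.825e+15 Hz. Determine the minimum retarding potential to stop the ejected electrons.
3.8876 V

The stopping potential V_s satisfies: eV_s = KE_max

First, find KE_max using Einstein's equation:
E_photon = hf = (6.626×10⁻³⁴ J·s)(1.825e+15 Hz) = 7.5476 eV
KE_max = E_photon - φ = 7.5476 - 3.66 = 3.8876 eV

Since eV_s = KE_max:
V_s = KE_max/e = 3.8876 V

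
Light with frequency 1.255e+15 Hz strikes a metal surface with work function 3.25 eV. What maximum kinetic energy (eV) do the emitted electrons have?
1.9403 eV

Using Einstein's photoelectric equation: KE_max = hf - φ

First, calculate the photon energy:
E_photon = hf = (6.626×10⁻³⁴ J·s)(1.255e+15 Hz)
E_photon = 5.1903 eV

Then, the maximum kinetic energy:
KE_max = E_photon - φ = 5.1903 eV - 3.25 eV = 1.9403 eV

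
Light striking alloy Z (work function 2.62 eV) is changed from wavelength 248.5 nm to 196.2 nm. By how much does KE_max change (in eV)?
1.3300 eV

Using Einstein's equation: KE_max = hc/λ - φ

For λ₁ = 248.5 nm:
KE₁ = hc/λ₁ - φ = 4.9893 - 2.62 = 2.3693 eV

For λ₂ = 196.2 nm:
KE₂ = hc/λ₂ - φ = 6.3193 - 2.62 = 3.6993 eV

Change in KE:
ΔKE = KE₂ - KE₁ = 3.6993 - 2.3693 = 1.3300 eV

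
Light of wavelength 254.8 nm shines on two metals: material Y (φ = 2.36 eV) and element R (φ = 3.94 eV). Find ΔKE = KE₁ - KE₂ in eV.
1.5800 eV

Using KE_max = hc/λ - φ for each metal:

Photon energy: E = hc/λ = 4.8659 eV

For material Y (φ₁ = 2.36 eV):
KE₁ = E - φ₁ = 4.8659 - 2.36 = 2.5059 eV

For element R (φ₂ = 3.94 eV):
KE₂ = E - φ₂ = 4.8659 - 3.94 = 0.9259 eV

Difference:
ΔKE = KE₁ - KE₂ = 2.5059 - 0.9259 = 1.5800 eV

Note: The difference equals the difference in work functions: 3.94 - 2.36 = 1.58 eV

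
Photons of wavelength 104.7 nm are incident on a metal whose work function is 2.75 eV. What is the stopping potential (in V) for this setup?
9.0919 V

The stopping potential V_s satisfies: eV_s = KE_max

First, find KE_max using Einstein's equation:
E_photon = hc/λ = 11.8419 eV
KE_max = E_photon - φ = 11.8419 - 2.75 = 9.0919 eV

Since eV_s = KE_max:
V_s = KE_max/e = 9.0919 V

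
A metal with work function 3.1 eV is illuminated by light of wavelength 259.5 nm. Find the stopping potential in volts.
1.6778 V

The stopping potential V_s satisfies: eV_s = KE_max

First, find KE_max using Einstein's equation:
E_photon = hc/λ = 4.7778 eV
KE_max = E_photon - φ = 4.7778 - 3.1 = 1.6778 eV

Since eV_s = KE_max:
V_s = KE_max/e = 1.6778 V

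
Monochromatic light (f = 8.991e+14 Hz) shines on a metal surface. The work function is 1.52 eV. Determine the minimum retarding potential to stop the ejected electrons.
2.1984 V

The stopping potential V_s satisfies: eV_s = KE_max

First, find KE_max using Einstein's equation:
E_photon = hf = (6.626×10⁻³⁴ J·s)(8.991e+14 Hz) = 3.7184 eV
KE_max = E_photon - φ = 3.7184 - 1.52 = 2.1984 eV

Since eV_s = KE_max:
V_s = KE_max/e = 2.1984 V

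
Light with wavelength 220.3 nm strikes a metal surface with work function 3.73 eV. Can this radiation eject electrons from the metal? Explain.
Yes

For photoemission, the photon energy must exceed the work function.

Photon energy: E = hc/λ = 5.6280 eV
Work function: φ = 3.73 eV

Since E_photon (5.6280 eV) > φ (3.73 eV), photoemission WILL occur.
The threshold wavelength is λ₀ = hc/φ = 332.4 nm.
Since 220.3 nm < 332.4 nm, the light has sufficient energy.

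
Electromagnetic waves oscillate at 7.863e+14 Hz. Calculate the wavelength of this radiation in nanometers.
381.27 nm

Using the wave equation: c = fλ

Solving for wavelength:
λ = c/f = (3×10⁸ m/s) / (7.863e+14 Hz)
λ = 381.27 nm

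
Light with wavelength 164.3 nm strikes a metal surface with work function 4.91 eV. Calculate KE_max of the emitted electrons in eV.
2.6362 eV

Using Einstein's photoelectric equation: KE_max = hf - φ = hc/λ - φ

First, calculate the photon energy:
E_photon = hc/λ = (6.626×10⁻³⁴ J·s)(3×10⁸ m/s) / (164.3×10⁻⁹ m)
E_photon = 7.5462 eV

Then, the maximum kinetic energy:
KE_max = E_photon - φ = 7.5462 eV - 4.91 eV = 2.6362 eV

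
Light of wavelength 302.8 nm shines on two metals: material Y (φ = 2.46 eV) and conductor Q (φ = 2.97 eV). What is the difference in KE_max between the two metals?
0.5100 eV

Using KE_max = hc/λ - φ for each metal:

Photon energy: E = hc/λ = 4.0946 eV

For material Y (φ₁ = 2.46 eV):
KE₁ = E - φ₁ = 4.0946 - 2.46 = 1.6346 eV

For conductor Q (φ₂ = 2.97 eV):
KE₂ = E - φ₂ = 4.0946 - 2.97 = 1.1246 eV

Difference:
ΔKE = KE₁ - KE₂ = 1.6346 - 1.1246 = 0.5100 eV

Note: The difference equals the difference in work functions: 2.97 - 2.46 = 0.51 eV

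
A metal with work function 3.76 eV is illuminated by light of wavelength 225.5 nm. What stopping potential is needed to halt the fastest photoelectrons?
1.7382 V

The stopping potential V_s satisfies: eV_s = KE_max

First, find KE_max using Einstein's equation:
E_photon = hc/λ = 5.4982 eV
KE_max = E_photon - φ = 5.4982 - 3.76 = 1.7382 eV

Since eV_s = KE_max:
V_s = KE_max/e = 1.7382 V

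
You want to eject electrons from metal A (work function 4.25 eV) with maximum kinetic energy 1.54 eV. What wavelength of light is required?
214.14 nm

From Einstein's equation: KE_max = hc/λ - φ

Rearranging for λ:
hc/λ = KE_max + φ
λ = hc/(KE_max + φ)

Required photon energy:
E_photon = KE_max + φ = 1.54 + 4.25 = 5.79 eV

Required wavelength:
λ = hc/E_photon = (6.626×10⁻³⁴)(3×10⁸) / (5.79 × 1.602×10⁻¹⁹)
λ = 214.14 nm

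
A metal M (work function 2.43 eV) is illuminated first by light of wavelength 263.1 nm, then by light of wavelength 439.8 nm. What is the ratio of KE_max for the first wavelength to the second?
5.8659

Using Einstein's equation: KE_max = hc/λ - φ

For λ₁ = 263.1 nm:
E₁ = hc/λ₁ = 4.7124 eV
KE₁ = E₁ - φ = 4.7124 - 2.43 = 2.2824 eV

For λ₂ = 439.8 nm:
E₂ = hc/λ₂ = 2.8191 eV
KE₂ = E₂ - φ = 2.8191 - 2.43 = 0.3891 eV

Ratio: KE₁/KE₂ = 2.2824/0.3891 = 5.8659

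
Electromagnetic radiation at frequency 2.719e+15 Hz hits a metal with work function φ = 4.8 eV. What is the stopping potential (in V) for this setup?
6.4449 V

The stopping potential V_s satisfies: eV_s = KE_max

First, find KE_max using Einstein's equation:
E_photon = hf = (6.626×10⁻³⁴ J·s)(2.719e+15 Hz) = 11.2449 eV
KE_max = E_photon - φ = 11.2449 - 4.8 = 6.4449 eV

Since eV_s = KE_max:
V_s = KE_max/e = 6.4449 V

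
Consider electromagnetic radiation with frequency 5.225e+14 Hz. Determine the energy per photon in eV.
2.1609 eV

Using E = hf:

E = hf = (6.626×10⁻³⁴ J·s)(5.225e+14 Hz)
E = 2.1609 eV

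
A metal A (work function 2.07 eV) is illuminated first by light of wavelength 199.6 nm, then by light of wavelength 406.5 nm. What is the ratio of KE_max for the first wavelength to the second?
4.2260

Using Einstein's equation: KE_max = hc/λ - φ

For λ₁ = 199.6 nm:
E₁ = hc/λ₁ = 6.2116 eV
KE₁ = E₁ - φ = 6.2116 - 2.07 = 4.1416 eV

For λ₂ = 406.5 nm:
E₂ = hc/λ₂ = 3.0500 eV
KE₂ = E₂ - φ = 3.0500 - 2.07 = 0.9800 eV

Ratio: KE₁/KE₂ = 4.1416/0.9800 = 4.2260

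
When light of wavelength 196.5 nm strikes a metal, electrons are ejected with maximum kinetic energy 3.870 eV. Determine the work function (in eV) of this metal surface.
2.44 eV

From Einstein's photoelectric equation: KE_max = hf - φ = hc/λ - φ

Rearranging for φ:
φ = hc/λ - KE_max

Calculate photon energy:
E_photon = hc/λ = 6.3096 eV

Therefore:
φ = 6.3096 - 3.870 = 2.44 eV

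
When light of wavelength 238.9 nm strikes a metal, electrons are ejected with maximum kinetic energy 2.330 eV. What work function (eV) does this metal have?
2.86 eV

From Einstein's photoelectric equation: KE_max = hf - φ = hc/λ - φ

Rearranging for φ:
φ = hc/λ - KE_max

Calculate photon energy:
E_photon = hc/λ = 5.1898 eV

Therefore:
φ = 5.1898 - 2.330 = 2.86 eV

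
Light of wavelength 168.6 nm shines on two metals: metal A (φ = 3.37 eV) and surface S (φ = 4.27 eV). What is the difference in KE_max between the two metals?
0.9000 eV

Using KE_max = hc/λ - φ for each metal:

Photon energy: E = hc/λ = 7.3537 eV

For metal A (φ₁ = 3.37 eV):
KE₁ = E - φ₁ = 7.3537 - 3.37 = 3.9837 eV

For surface S (φ₂ = 4.27 eV):
KE₂ = E - φ₂ = 7.3537 - 4.27 = 3.0837 eV

Difference:
ΔKE = KE₁ - KE₂ = 3.9837 - 3.0837 = 0.9000 eV

Note: The difference equals the difference in work functions: 4.27 - 3.37 = 0.90 eV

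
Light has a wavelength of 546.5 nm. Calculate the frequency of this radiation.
5.4857e+14 Hz

Using the wave equation: c = fλ

Solving for frequency:
f = c/λ = (3×10⁸ m/s) / (546.5×10⁻⁹ m)
f = 5.4857e+14 Hz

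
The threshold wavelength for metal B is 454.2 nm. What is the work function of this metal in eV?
2.73 eV

At the threshold wavelength, photon energy equals work function:
φ = hc/λ₀

Calculating:
φ = (6.626×10⁻³⁴ J·s)(3×10⁸ m/s) / (454.2×10⁻⁹ m)
φ = 2.73 eV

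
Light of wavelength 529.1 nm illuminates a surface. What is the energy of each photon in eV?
2.3433 eV

Using E = hf = hc/λ:

E = hc/λ = (6.626×10⁻³⁴ J·s)(3×10⁸ m/s) / (529.1×10⁻⁹ m)
E = 2.3433 eV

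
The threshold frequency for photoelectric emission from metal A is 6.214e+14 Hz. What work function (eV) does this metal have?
2.57 eV

At the threshold frequency, photon energy equals work function:
φ = hf₀

Calculating:
φ = (6.626×10⁻³⁴ J·s)(6.214e+14 Hz)
φ = 2.57 eV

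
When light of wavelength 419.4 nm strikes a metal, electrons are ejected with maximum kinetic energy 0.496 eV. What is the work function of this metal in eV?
2.46 eV

From Einstein's photoelectric equation: KE_max = hf - φ = hc/λ - φ

Rearranging for φ:
φ = hc/λ - KE_max

Calculate photon energy:
E_photon = hc/λ = 2.9562 eV

Therefore:
φ = 2.9562 - 0.496 = 2.46 eV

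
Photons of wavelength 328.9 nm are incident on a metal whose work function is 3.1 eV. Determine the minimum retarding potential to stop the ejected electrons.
0.6697 V

The stopping potential V_s satisfies: eV_s = KE_max

First, find KE_max using Einstein's equation:
E_photon = hc/λ = 3.7697 eV
KE_max = E_photon - φ = 3.7697 - 3.1 = 0.6697 eV

Since eV_s = KE_max:
V_s = KE_max/e = 0.6697 V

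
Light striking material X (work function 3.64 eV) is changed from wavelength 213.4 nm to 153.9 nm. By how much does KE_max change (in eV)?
2.2462 eV

Using Einstein's equation: KE_max = hc/λ - φ

For λ₁ = 213.4 nm:
KE₁ = hc/λ₁ - φ = 5.8099 - 3.64 = 2.1699 eV

For λ₂ = 153.9 nm:
KE₂ = hc/λ₂ - φ = 8.0562 - 3.64 = 4.4162 eV

Change in KE:
ΔKE = KE₂ - KE₁ = 4.4162 - 2.1699 = 2.2462 eV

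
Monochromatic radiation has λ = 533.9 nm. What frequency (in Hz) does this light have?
5.6151e+14 Hz

Using the wave equation: c = fλ

Solving for frequency:
f = c/λ = (3×10⁸ m/s) / (533.9×10⁻⁹ m)
f = 5.6151e+14 Hz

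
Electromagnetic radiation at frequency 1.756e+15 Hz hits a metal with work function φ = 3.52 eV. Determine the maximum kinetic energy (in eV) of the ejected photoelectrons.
3.7422 eV

Using Einstein's photoelectric equation: KE_max = hf - φ

First, calculate the photon energy:
E_photon = hf = (6.626×10⁻³⁴ J·s)(1.756e+15 Hz)
E_photon = 7.2622 eV

Then, the maximum kinetic energy:
KE_max = E_photon - φ = 7.2622 eV - 3.52 eV = 3.7422 eV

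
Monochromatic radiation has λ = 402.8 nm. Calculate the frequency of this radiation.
7.4427e+14 Hz

Using the wave equation: c = fλ

Solving for frequency:
f = c/λ = (3×10⁸ m/s) / (402.8×10⁻⁹ m)
f = 7.4427e+14 Hz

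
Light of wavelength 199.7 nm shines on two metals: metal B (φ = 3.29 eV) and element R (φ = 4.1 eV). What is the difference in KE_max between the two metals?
0.8100 eV

Using KE_max = hc/λ - φ for each metal:

Photon energy: E = hc/λ = 6.2085 eV

For metal B (φ₁ = 3.29 eV):
KE₁ = E - φ₁ = 6.2085 - 3.29 = 2.9185 eV

For element R (φ₂ = 4.1 eV):
KE₂ = E - φ₂ = 6.2085 - 4.1 = 2.1085 eV

Difference:
ΔKE = KE₁ - KE₂ = 2.9185 - 2.1085 = 0.8100 eV

Note: The difference equals the difference in work functions: 4.1 - 3.29 = 0.81 eV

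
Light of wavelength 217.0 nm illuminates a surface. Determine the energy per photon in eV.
5.7136 eV

Using E = hf = hc/λ:

E = hc/λ = (6.626×10⁻³⁴ J·s)(3×10⁸ m/s) / (217.0×10⁻⁹ m)
E = 5.7136 eV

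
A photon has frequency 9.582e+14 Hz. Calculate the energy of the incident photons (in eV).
3.9628 eV

Using E = hf:

E = hf = (6.626×10⁻³⁴ J·s)(9.582e+14 Hz)
E = 3.9628 eV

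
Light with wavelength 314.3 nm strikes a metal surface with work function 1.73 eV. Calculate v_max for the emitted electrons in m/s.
8.8265e+05 m/s

First, find the maximum kinetic energy:
E_photon = hc/λ = 3.9448 eV
KE_max = E_photon - φ = 3.9448 - 1.73 = 2.2148 eV

Convert to Joules: KE_max = 2.2148 × 1.602×10⁻¹⁹ J = 3.5485e-19 J

Then use KE = ½mv² to find velocity:
v = √(2·KE/m) = √(2 × 3.5485e-19 J / 9.109e-31 kg)
v = 8.8265e+05 m/s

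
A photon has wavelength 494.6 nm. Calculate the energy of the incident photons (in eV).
2.5068 eV

Using E = hf = hc/λ:

E = hc/λ = (6.626×10⁻³⁴ J·s)(3×10⁸ m/s) / (494.6×10⁻⁹ m)
E = 2.5068 eV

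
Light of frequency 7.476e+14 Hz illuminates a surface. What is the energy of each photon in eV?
3.0918 eV

Using E = hf:

E = hf = (6.626×10⁻³⁴ J·s)(7.476e+14 Hz)
E = 3.0918 eV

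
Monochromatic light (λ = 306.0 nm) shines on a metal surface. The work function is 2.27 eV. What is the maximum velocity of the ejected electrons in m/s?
7.9168e+05 m/s

First, find the maximum kinetic energy:
E_photon = hc/λ = 4.0518 eV
KE_max = E_photon - φ = 4.0518 - 2.27 = 1.7818 eV

Convert to Joules: KE_max = 1.7818 × 1.602×10⁻¹⁹ J = 2.8547e-19 J

Then use KE = ½mv² to find velocity:
v = √(2·KE/m) = √(2 × 2.8547e-19 J / 9.109e-31 kg)
v = 7.9168e+05 m/s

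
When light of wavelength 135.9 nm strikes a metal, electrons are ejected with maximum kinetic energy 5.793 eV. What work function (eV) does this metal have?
3.33 eV

From Einstein's photoelectric equation: KE_max = hf - φ = hc/λ - φ

Rearranging for φ:
φ = hc/λ - KE_max

Calculate photon energy:
E_photon = hc/λ = 9.1232 eV

Therefore:
φ = 9.1232 - 5.793 = 3.33 eV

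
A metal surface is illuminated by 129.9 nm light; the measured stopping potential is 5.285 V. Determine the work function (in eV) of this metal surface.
4.26 eV

The stopping potential gives the maximum kinetic energy: KE_max = eV_s = 5.285 eV

From Einstein's photoelectric equation: KE_max = hc/λ - φ
Rearranging: φ = hc/λ - KE_max

Calculate photon energy:
E_photon = hc/λ = (6.626×10⁻³⁴ J·s)(3×10⁸ m/s) / (129.9×10⁻⁹ m) = 9.5446 eV

Therefore:
φ = 9.5446 - 5.285 = 4.26 eV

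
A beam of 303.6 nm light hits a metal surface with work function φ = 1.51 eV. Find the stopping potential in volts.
2.5738 V

The stopping potential V_s satisfies: eV_s = KE_max

First, find KE_max using Einstein's equation:
E_photon = hc/λ = 4.0838 eV
KE_max = E_photon - φ = 4.0838 - 1.51 = 2.5738 eV

Since eV_s = KE_max:
V_s = KE_max/e = 2.5738 V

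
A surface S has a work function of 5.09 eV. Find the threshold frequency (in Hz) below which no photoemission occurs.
1.2308e+15 Hz

The threshold frequency is when the photon energy equals the work function:
hf₀ = φ

Solving for f₀:
f₀ = φ/h = (5.09 eV × 1.602×10⁻¹⁹ J/eV) / (6.626×10⁻³⁴ J·s)
f₀ = 1.2308e+15 Hz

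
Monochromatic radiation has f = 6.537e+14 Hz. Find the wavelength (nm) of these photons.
458.61 nm

Using the wave equation: c = fλ

Solving for wavelength:
λ = c/f = (3×10⁸ m/s) / (6.537e+14 Hz)
λ = 458.61 nm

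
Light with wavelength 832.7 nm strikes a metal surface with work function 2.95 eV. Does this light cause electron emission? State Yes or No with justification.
No

For photoemission, the photon energy must exceed the work function.

Photon energy: E = hc/λ = 1.4889 eV
Work function: φ = 2.95 eV

Since E_photon (1.4889 eV) < φ (2.95 eV), photoemission will NOT occur.
The threshold wavelength is λ₀ = hc/φ = 420.3 nm.
Since 832.7 nm > 420.3 nm, the photons lack sufficient energy.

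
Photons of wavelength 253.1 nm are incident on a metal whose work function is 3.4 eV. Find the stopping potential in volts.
1.4986 V

The stopping potential V_s satisfies: eV_s = KE_max

First, find KE_max using Einstein's equation:
E_photon = hc/λ = 4.8986 eV
KE_max = E_photon - φ = 4.8986 - 3.4 = 1.4986 eV

Since eV_s = KE_max:
V_s = KE_max/e = 1.4986 V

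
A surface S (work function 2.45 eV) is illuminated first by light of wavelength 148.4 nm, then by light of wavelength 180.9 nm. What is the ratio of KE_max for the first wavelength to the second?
1.3408

Using Einstein's equation: KE_max = hc/λ - φ

For λ₁ = 148.4 nm:
E₁ = hc/λ₁ = 8.3547 eV
KE₁ = E₁ - φ = 8.3547 - 2.45 = 5.9047 eV

For λ₂ = 180.9 nm:
E₂ = hc/λ₂ = 6.8537 eV
KE₂ = E₂ - φ = 6.8537 - 2.45 = 4.4037 eV

Ratio: KE₁/KE₂ = 5.9047/4.4037 = 1.3408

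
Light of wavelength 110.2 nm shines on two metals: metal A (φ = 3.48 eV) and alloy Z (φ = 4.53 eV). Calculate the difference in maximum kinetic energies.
1.0500 eV

Using KE_max = hc/λ - φ for each metal:

Photon energy: E = hc/λ = 11.2508 eV

For metal A (φ₁ = 3.48 eV):
KE₁ = E - φ₁ = 11.2508 - 3.48 = 7.7708 eV

For alloy Z (φ₂ = 4.53 eV):
KE₂ = E - φ₂ = 11.2508 - 4.53 = 6.7208 eV

Difference:
ΔKE = KE₁ - KE₂ = 7.7708 - 6.7208 = 1.0500 eV

Note: The difference equals the difference in work functions: 4.53 - 3.48 = 1.05 eV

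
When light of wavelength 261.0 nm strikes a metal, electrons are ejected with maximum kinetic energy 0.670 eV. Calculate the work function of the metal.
4.08 eV

From Einstein's photoelectric equation: KE_max = hf - φ = hc/λ - φ

Rearranging for φ:
φ = hc/λ - KE_max

Calculate photon energy:
E_photon = hc/λ = 4.7504 eV

Therefore:
φ = 4.7504 - 0.670 = 4.08 eV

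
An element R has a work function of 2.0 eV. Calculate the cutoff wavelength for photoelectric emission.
619.92 nm

The threshold wavelength is when the photon energy equals the work function:
hc/λ₀ = φ

Solving for λ₀:
λ₀ = hc/φ = (6.626×10⁻³⁴ J·s)(3×10⁸ m/s) / (2.0 eV × 1.602×10⁻¹⁹ J/eV)
λ₀ = 619.92 nm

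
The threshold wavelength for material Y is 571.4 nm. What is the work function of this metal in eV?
2.17 eV

At the threshold wavelength, photon energy equals work function:
φ = hc/λ₀

Calculating:
φ = (6.626×10⁻³⁴ J·s)(3×10⁸ m/s) / (571.4×10⁻⁹ m)
φ = 2.17 eV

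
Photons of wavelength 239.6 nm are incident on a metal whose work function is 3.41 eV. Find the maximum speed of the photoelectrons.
7.8787e+05 m/s

First, find the maximum kinetic energy:
E_photon = hc/λ = 5.1746 eV
KE_max = E_photon - φ = 5.1746 - 3.41 = 1.7646 eV

Convert to Joules: KE_max = 1.7646 × 1.602×10⁻¹⁹ J = 2.8273e-19 J

Then use KE = ½mv² to find velocity:
v = √(2·KE/m) = √(2 × 2.8273e-19 J / 9.109e-31 kg)
v = 7.8787e+05 m/s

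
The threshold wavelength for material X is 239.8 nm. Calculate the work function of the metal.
5.17 eV

At the threshold wavelength, photon energy equals work function:
φ = hc/λ₀

Calculating:
φ = (6.626×10⁻³⁴ J·s)(3×10⁸ m/s) / (239.8×10⁻⁹ m)
φ = 5.17 eV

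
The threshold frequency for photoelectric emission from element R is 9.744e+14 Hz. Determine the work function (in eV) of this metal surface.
4.03 eV

At the threshold frequency, photon energy equals work function:
φ = hf₀

Calculating:
φ = (6.626×10⁻³⁴ J·s)(9.744e+14 Hz)
φ = 4.03 eV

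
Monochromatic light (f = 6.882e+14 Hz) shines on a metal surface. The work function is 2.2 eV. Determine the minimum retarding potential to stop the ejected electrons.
0.6462 V

The stopping potential V_s satisfies: eV_s = KE_max

First, find KE_max using Einstein's equation:
E_photon = hf = (6.626×10⁻³⁴ J·s)(6.882e+14 Hz) = 2.8462 eV
KE_max = E_photon - φ = 2.8462 - 2.2 = 0.6462 eV

Since eV_s = KE_max:
V_s = KE_max/e = 0.6462 V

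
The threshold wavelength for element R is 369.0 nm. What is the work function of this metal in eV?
3.36 eV

At the threshold wavelength, photon energy equals work function:
φ = hc/λ₀

Calculating:
φ = (6.626×10⁻³⁴ J·s)(3×10⁸ m/s) / (369.0×10⁻⁹ m)
φ = 3.36 eV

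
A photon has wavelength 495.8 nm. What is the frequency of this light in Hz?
6.0466e+14 Hz

Using the wave equation: c = fλ

Solving for frequency:
f = c/λ = (3×10⁸ m/s) / (495.8×10⁻⁹ m)
f = 6.0466e+14 Hz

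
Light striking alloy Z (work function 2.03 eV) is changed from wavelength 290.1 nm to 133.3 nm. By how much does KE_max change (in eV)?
5.0273 eV

Using Einstein's equation: KE_max = hc/λ - φ

For λ₁ = 290.1 nm:
KE₁ = hc/λ₁ - φ = 4.2738 - 2.03 = 2.2438 eV

For λ₂ = 133.3 nm:
KE₂ = hc/λ₂ - φ = 9.3011 - 2.03 = 7.2711 eV

Change in KE:
ΔKE = KE₂ - KE₁ = 7.2711 - 2.2438 = 5.0273 eV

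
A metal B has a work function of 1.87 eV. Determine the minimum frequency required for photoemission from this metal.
4.5216e+14 Hz

The threshold frequency is when the photon energy equals the work function:
hf₀ = φ

Solving for f₀:
f₀ = φ/h = (1.87 eV × 1.602×10⁻¹⁹ J/eV) / (6.626×10⁻³⁴ J·s)
f₀ = 4.5216e+14 Hz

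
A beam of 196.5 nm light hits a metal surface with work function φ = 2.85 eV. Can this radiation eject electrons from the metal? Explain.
Yes

For photoemission, the photon energy must exceed the work function.

Photon energy: E = hc/λ = 6.3096 eV
Work function: φ = 2.85 eV

Since E_photon (6.3096 eV) > φ (2.85 eV), photoemission WILL occur.
The threshold wavelength is λ₀ = hc/φ = 435.0 nm.
Since 196.5 nm < 435.0 nm, the light has sufficient energy.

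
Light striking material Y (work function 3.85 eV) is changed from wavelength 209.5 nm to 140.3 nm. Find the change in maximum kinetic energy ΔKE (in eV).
2.9190 eV

Using Einstein's equation: KE_max = hc/λ - φ

For λ₁ = 209.5 nm:
KE₁ = hc/λ₁ - φ = 5.9181 - 3.85 = 2.0681 eV

For λ₂ = 140.3 nm:
KE₂ = hc/λ₂ - φ = 8.8371 - 3.85 = 4.9871 eV

Change in KE:
ΔKE = KE₂ - KE₁ = 4.9871 - 2.0681 = 2.9190 eV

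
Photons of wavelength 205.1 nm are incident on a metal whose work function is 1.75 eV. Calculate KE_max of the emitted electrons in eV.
4.2951 eV

Using Einstein's photoelectric equation: KE_max = hf - φ = hc/λ - φ

First, calculate the photon energy:
E_photon = hc/λ = (6.626×10⁻³⁴ J·s)(3×10⁸ m/s) / (205.1×10⁻⁹ m)
E_photon = 6.0451 eV

Then, the maximum kinetic energy:
KE_max = E_photon - φ = 6.0451 eV - 1.75 eV = 4.2951 eV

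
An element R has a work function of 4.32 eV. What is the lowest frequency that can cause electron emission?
1.0446e+15 Hz

The threshold frequency is when the photon energy equals the work function:
hf₀ = φ

Solving for f₀:
f₀ = φ/h = (4.32 eV × 1.602×10⁻¹⁹ J/eV) / (6.626×10⁻³⁴ J·s)
f₀ = 1.0446e+15 Hz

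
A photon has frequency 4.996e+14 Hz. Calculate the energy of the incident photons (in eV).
2.0662 eV

Using E = hf:

E = hf = (6.626×10⁻³⁴ J·s)(4.996e+14 Hz)
E = 2.0662 eV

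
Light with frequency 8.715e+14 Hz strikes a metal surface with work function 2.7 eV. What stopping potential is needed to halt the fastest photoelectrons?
0.9042 V

The stopping potential V_s satisfies: eV_s = KE_max

First, find KE_max using Einstein's equation:
E_photon = hf = (6.626×10⁻³⁴ J·s)(8.715e+14 Hz) = 3.6042 eV
KE_max = E_photon - φ = 3.6042 - 2.7 = 0.9042 eV

Since eV_s = KE_max:
V_s = KE_max/e = 0.9042 V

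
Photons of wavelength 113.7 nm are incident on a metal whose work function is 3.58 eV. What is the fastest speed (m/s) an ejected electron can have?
1.6051e+06 m/s

First, find the maximum kinetic energy:
E_photon = hc/λ = 10.9045 eV
KE_max = E_photon - φ = 10.9045 - 3.58 = 7.3245 eV

Convert to Joules: KE_max = 7.3245 × 1.602×10⁻¹⁹ J = 1.1735e-18 J

Then use KE = ½mv² to find velocity:
v = √(2·KE/m) = √(2 × 1.1735e-18 J / 9.109e-31 kg)
v = 1.6051e+06 m/s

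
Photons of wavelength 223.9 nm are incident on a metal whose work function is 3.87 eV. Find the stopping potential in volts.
1.6675 V

The stopping potential V_s satisfies: eV_s = KE_max

First, find KE_max using Einstein's equation:
E_photon = hc/λ = 5.5375 eV
KE_max = E_photon - φ = 5.5375 - 3.87 = 1.6675 eV

Since eV_s = KE_max:
V_s = KE_max/e = 1.6675 V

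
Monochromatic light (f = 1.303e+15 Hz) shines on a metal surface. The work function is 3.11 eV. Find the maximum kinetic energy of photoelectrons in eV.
2.2788 eV

Using Einstein's photoelectric equation: KE_max = hf - φ

First, calculate the photon energy:
E_photon = hf = (6.626×10⁻³⁴ J·s)(1.303e+15 Hz)
E_photon = 5.3888 eV

Then, the maximum kinetic energy:
KE_max = E_photon - φ = 5.3888 eV - 3.11 eV = 2.2788 eV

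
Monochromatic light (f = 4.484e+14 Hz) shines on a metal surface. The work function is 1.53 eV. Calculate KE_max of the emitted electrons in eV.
0.3244 eV

Using Einstein's photoelectric equation: KE_max = hf - φ

First, calculate the photon energy:
E_photon = hf = (6.626×10⁻³⁴ J·s)(4.484e+14 Hz)
E_photon = 1.8544 eV

Then, the maximum kinetic energy:
KE_max = E_photon - φ = 1.8544 eV - 1.53 eV = 0.3244 eV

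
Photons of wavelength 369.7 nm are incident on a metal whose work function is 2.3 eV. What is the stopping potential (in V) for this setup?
1.0536 V

The stopping potential V_s satisfies: eV_s = KE_max

First, find KE_max using Einstein's equation:
E_photon = hc/λ = 3.3536 eV
KE_max = E_photon - φ = 3.3536 - 2.3 = 1.0536 eV

Since eV_s = KE_max:
V_s = KE_max/e = 1.0536 V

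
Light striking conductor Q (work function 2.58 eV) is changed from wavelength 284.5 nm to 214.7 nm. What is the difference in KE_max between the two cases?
1.4168 eV

Using Einstein's equation: KE_max = hc/λ - φ

For λ₁ = 284.5 nm:
KE₁ = hc/λ₁ - φ = 4.3580 - 2.58 = 1.7780 eV

For λ₂ = 214.7 nm:
KE₂ = hc/λ₂ - φ = 5.7748 - 2.58 = 3.1948 eV

Change in KE:
ΔKE = KE₂ - KE₁ = 3.1948 - 1.7780 = 1.4168 eV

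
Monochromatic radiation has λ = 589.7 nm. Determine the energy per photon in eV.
2.1025 eV

Using E = hf = hc/λ:

E = hc/λ = (6.626×10⁻³⁴ J·s)(3×10⁸ m/s) / (589.7×10⁻⁹ m)
E = 2.1025 eV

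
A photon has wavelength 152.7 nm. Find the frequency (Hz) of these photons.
1.9633e+15 Hz

Using the wave equation: c = fλ

Solving for frequency:
f = c/λ = (3×10⁸ m/s) / (152.7×10⁻⁹ m)
f = 1.9633e+15 Hz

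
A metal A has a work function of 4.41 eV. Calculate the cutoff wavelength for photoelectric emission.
281.14 nm

The threshold wavelength is when the photon energy equals the work function:
hc/λ₀ = φ

Solving for λ₀:
λ₀ = hc/φ = (6.626×10⁻³⁴ J·s)(3×10⁸ m/s) / (4.41 eV × 1.602×10⁻¹⁹ J/eV)
λ₀ = 281.14 nm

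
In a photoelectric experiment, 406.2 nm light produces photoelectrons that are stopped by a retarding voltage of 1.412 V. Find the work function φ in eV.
1.64 eV

The stopping potential gives the maximum kinetic energy: KE_max = eV_s = 1.412 eV

From Einstein's photoelectric equation: KE_max = hc/λ - φ
Rearranging: φ = hc/λ - KE_max

Calculate photon energy:
E_photon = hc/λ = (6.626×10⁻³⁴ J·s)(3×10⁸ m/s) / (406.2×10⁻⁹ m) = 3.0523 eV

Therefore:
φ = 3.0523 - 1.412 = 1.64 eV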